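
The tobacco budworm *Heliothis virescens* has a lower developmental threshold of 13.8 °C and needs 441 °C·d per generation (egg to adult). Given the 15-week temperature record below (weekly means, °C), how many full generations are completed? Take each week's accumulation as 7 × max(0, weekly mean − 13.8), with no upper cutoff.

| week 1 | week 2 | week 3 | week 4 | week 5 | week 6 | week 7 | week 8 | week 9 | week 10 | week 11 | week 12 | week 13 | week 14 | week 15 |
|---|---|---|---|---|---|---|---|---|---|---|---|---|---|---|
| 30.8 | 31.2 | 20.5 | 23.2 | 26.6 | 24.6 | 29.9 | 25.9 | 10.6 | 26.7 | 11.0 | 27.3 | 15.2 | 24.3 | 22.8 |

2 generations

Weekly DD (7 × max(0, T̄ − 13.8)): 119.0, 121.8, 46.9, 65.8, 89.6, 75.6, 112.7, 84.7, 0.0, 90.3, 0.0, 94.5, 9.8, 73.5, 63.0.
Season total = 1047.2 DD.
Complete generations = ⌊1047.2 / 441⌋ = 2.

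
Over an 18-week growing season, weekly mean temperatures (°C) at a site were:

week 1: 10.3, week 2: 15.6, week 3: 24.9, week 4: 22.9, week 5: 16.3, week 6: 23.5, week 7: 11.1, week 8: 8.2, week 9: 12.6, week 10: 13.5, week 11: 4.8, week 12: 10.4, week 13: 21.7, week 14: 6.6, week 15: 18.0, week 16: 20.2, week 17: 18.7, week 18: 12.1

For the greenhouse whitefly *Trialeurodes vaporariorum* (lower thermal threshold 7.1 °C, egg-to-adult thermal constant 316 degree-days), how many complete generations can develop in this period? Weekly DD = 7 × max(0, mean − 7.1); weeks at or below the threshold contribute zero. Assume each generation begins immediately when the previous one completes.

Weekly DD (7 × max(0, T̄ − 7.1)): 22.4, 59.5, 124.6, 110.6, 64.4, 114.8, 28.0, 7.7, 38.5, 44.8, 0.0, 23.1, 102.2, 0.0, 76.3, 91.7, 81.2, 35.0.
Season total = 1024.8 DD.
Complete generations = ⌊1024.8 / 316⌋ = 3.

3 generations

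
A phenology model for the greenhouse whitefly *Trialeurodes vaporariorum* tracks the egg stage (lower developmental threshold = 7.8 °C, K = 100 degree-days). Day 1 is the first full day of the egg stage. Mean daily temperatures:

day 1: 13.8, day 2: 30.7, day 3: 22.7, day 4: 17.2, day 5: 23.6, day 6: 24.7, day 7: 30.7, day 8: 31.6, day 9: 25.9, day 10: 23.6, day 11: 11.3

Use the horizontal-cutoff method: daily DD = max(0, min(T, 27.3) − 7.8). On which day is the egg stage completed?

Daily DD above 7.8 °C (capped at 19.5): 6.0, 19.5, 14.9, 9.4, 15.8, 16.9, 19.5, 19.5, 18.1, 15.8, 3.5.
Cumulative: 6.0, 25.5, 40.4, 49.8, 65.6, 82.5, 102.0, 121.5, 139.6, 155.4, 158.9.
The total first reaches 100 DD on day 7.

day 7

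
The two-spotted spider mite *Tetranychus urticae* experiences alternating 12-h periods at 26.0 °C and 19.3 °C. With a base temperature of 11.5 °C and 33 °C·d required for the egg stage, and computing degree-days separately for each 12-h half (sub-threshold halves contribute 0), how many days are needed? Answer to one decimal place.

3.0 days

Day half: max(0, 26.0 − 11.5) × 0.5 = 14.5 × 0.5 = 7.25 DD.
Night half: max(0, 19.3 − 11.5) × 0.5 = 7.8 × 0.5 = 3.90 DD.
Per 24 h: 11.15 DD/day.
Duration = 33 / 11.15 = 2.960 ≈ 3.0 days.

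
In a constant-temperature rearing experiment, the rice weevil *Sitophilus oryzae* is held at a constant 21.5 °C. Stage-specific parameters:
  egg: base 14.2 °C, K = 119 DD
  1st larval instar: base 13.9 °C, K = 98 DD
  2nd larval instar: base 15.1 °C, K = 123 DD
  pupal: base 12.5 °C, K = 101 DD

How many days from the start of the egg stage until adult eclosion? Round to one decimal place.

59.6 days

egg: 119 / (21.5 − 14.2) = 119 / 7.3 = 16.301 d.
1st larval instar: 98 / (21.5 − 13.9) = 98 / 7.6 = 12.895 d.
2nd larval instar: 123 / (21.5 − 15.1) = 123 / 6.4 = 19.219 d.
pupal: 101 / (21.5 − 12.5) = 101 / 9.0 = 11.222 d.
Sum = 59.637 ≈ 59.6 days.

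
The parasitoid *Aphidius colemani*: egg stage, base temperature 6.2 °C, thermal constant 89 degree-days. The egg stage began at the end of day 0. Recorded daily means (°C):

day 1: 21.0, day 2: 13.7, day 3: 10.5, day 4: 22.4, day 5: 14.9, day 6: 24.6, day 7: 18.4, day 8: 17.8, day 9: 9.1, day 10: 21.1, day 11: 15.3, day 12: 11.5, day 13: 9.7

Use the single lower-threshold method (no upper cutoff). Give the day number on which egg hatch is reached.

day 8

Daily DD above 6.2 °C: 14.8, 7.5, 4.3, 16.2, 8.7, 18.4, 12.2, 11.6, 2.9, 14.9, 9.1, 5.3, 3.5.
Cumulative: 14.8, 22.3, 26.6, 42.8, 51.5, 69.9, 82.1, 93.7, 96.6, 111.5, 120.6, 125.9, 129.4.
The total first reaches 89 DD on day 8.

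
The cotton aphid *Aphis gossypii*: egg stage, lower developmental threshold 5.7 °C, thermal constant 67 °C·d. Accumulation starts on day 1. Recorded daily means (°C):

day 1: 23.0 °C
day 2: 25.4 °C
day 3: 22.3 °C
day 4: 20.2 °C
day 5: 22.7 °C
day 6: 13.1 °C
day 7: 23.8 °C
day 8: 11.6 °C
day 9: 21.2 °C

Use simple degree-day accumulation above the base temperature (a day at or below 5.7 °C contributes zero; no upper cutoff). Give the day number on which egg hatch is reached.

day 4

Daily DD above 5.7 °C: 17.3, 19.7, 16.6, 14.5, 17.0, 7.4, 18.1, 5.9, 15.5.
Cumulative: 17.3, 37.0, 53.6, 68.1, 85.1, 92.5, 110.6, 116.5, 132.0.
The total first reaches 67 DD on day 4.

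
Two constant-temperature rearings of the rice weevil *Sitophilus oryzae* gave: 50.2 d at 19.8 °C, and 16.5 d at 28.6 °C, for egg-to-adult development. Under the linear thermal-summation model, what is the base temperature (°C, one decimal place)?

Linear rate model ⇒ the product D·(T − T_b) is constant across temperatures.
50.2·(19.8 − T_b) = 16.5·(28.6 − T_b)
T_b = (50.2·19.8 − 16.5·28.6) / (50.2 − 16.5) = 522.06 / 33.7 = 15.491 °C ≈ 15.5 °C.

15.5 °C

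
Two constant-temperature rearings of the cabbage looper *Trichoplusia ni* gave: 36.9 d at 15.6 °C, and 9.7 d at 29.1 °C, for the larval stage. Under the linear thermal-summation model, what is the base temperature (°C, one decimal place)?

10.8 °C

Linear rate model ⇒ the product D·(T − T_b) is constant across temperatures.
36.9·(15.6 − T_b) = 9.7·(29.1 − T_b)
T_b = (36.9·15.6 − 9.7·29.1) / (36.9 − 9.7) = 293.37 / 27.2 = 10.786 °C ≈ 10.8 °C.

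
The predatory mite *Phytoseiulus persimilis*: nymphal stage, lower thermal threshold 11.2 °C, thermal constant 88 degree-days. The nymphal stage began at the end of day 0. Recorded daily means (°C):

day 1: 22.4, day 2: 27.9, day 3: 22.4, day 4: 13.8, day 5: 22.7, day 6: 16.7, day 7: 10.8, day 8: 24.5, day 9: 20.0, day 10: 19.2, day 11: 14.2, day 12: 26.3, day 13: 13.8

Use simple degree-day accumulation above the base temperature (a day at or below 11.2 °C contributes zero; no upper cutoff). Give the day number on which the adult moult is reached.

Daily DD above 11.2 °C: 11.2, 16.7, 11.2, 2.6, 11.5, 5.5, 0.0, 13.3, 8.8, 8.0, 3.0, 15.1, 2.6.
Cumulative: 11.2, 27.9, 39.1, 41.7, 53.2, 58.7, 58.7, 72.0, 80.8, 88.8, 91.8, 106.9, 109.5.
The total first reaches 88 DD on day 10.

day 10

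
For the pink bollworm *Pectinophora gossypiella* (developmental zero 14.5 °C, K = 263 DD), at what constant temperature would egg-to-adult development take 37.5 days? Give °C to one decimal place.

Required daily accumulation = 263 / 37.5 = 7.013 DD/day.
T = T_base + 7.013 = 14.5 + 7.013 = 21.513 ≈ 21.5 °C.

21.5 °C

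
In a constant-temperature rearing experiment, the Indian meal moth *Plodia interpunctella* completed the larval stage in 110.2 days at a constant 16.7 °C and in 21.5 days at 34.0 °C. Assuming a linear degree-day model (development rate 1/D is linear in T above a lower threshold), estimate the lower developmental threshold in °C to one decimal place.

Linear rate model ⇒ the product D·(T − T_b) is constant across temperatures.
110.2·(16.7 − T_b) = 21.5·(34.0 − T_b)
T_b = (110.2·16.7 − 21.5·34.0) / (110.2 − 21.5) = 1109.34 / 88.7 = 12.507 °C ≈ 12.5 °C.

12.5 °C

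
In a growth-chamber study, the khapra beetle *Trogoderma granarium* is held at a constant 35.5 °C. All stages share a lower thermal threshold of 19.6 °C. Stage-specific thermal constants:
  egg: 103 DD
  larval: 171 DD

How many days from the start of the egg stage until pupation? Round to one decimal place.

Daily accumulation at 35.5 °C = 35.5 − 19.6 = 15.9 DD/day.
Total K = 103 + 171 = 274 DD.
Total duration = 274 / 15.9 = 17.233 ≈ 17.2 days.

17.2 days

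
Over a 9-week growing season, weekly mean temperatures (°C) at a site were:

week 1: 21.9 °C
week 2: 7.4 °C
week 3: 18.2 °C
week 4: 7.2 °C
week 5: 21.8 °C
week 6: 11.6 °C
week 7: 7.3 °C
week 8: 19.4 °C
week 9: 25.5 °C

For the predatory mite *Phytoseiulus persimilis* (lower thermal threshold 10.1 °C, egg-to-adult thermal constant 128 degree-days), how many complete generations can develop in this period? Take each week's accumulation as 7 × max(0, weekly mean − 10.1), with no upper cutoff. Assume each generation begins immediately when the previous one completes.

3 generations

Weekly DD (7 × max(0, T̄ − 10.1)): 82.6, 0.0, 56.7, 0.0, 81.9, 10.5, 0.0, 65.1, 107.8.
Season total = 404.6 DD.
Complete generations = ⌊404.6 / 128⌋ = 3.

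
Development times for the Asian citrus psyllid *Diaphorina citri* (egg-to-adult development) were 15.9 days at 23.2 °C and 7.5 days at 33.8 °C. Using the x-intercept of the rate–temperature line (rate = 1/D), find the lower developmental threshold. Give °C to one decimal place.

13.7 °C

Equal thermal constants: D₁(T₁ − T_b) = D₂(T₂ − T_b).
15.9·(23.2 − T_b) = 7.5·(33.8 − T_b)
T_b = (15.9·23.2 − 7.5·33.8) / (15.9 − 7.5) = 115.38 / 8.4 = 13.736 °C ≈ 13.7 °C.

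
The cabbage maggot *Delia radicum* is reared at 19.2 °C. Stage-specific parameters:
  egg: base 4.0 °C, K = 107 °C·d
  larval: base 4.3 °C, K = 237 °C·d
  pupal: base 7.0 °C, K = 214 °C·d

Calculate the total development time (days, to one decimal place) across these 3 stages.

egg: 107 / (19.2 − 4.0) = 107 / 15.2 = 7.039 d.
larval: 237 / (19.2 − 4.3) = 237 / 14.9 = 15.906 d.
pupal: 214 / (19.2 − 7.0) = 214 / 12.2 = 17.541 d.
Sum = 40.486 ≈ 40.5 days.

40.5 days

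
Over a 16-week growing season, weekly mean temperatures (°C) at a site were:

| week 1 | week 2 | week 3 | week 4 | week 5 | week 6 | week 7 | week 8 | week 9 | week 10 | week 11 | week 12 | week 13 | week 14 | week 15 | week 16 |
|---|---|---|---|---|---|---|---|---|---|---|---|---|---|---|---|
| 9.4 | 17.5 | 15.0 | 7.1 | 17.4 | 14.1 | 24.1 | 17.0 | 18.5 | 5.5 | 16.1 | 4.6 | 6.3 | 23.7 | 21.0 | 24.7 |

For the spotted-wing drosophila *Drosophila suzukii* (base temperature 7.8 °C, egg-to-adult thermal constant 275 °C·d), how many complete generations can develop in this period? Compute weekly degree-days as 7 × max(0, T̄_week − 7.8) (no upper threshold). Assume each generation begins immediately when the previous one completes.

Weekly DD (7 × max(0, T̄ − 7.8)): 11.2, 67.9, 50.4, 0.0, 67.2, 44.1, 114.1, 64.4, 74.9, 0.0, 58.1, 0.0, 0.0, 111.3, 92.4, 118.3.
Season total = 874.3 DD.
Complete generations = ⌊874.3 / 275⌋ = 3.

3 generations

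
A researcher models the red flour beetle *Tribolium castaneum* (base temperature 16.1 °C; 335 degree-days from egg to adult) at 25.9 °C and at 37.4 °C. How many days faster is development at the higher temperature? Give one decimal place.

18.5 days

At 25.9 °C: 335 / (25.9 − 16.1) = 335 / 9.8 = 34.184 d.
At 37.4 °C: 335 / (37.4 − 16.1) = 335 / 21.3 = 15.728 d.
Difference = |34.184 − 15.728| = 18.456 ≈ 18.5 days.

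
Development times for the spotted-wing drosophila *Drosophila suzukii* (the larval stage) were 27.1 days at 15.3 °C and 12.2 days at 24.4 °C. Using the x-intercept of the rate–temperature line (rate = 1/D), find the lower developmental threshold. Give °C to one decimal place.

7.8 °C

Equal thermal constants: D₁(T₁ − T_b) = D₂(T₂ − T_b).
27.1·(15.3 − T_b) = 12.2·(24.4 − T_b)
T_b = (27.1·15.3 − 12.2·24.4) / (27.1 − 12.2) = 116.95 / 14.9 = 7.849 °C ≈ 7.8 °C.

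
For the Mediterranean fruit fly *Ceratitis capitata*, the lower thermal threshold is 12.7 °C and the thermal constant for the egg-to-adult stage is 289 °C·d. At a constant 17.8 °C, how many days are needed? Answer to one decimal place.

56.7 days

Daily accumulation = 17.8 − 12.7 = 5.1 DD/day.
Duration = 289 / 5.1 = 56.667 ≈ 56.7 days.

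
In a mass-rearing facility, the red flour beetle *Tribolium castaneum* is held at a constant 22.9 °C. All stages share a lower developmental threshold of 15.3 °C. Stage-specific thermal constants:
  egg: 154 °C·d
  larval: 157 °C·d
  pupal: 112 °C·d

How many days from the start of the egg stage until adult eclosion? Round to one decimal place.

Daily accumulation at 22.9 °C = 22.9 − 15.3 = 7.6 DD/day.
Total K = 154 + 157 + 112 = 423 DD.
Total duration = 423 / 7.6 = 55.658 ≈ 55.7 days.

55.7 days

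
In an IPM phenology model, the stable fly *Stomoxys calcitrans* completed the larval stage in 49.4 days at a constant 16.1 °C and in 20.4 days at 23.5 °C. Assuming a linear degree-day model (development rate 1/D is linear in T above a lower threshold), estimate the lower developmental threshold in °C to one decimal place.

Equal thermal constants: D₁(T₁ − T_b) = D₂(T₂ − T_b).
49.4·(16.1 − T_b) = 20.4·(23.5 − T_b)
T_b = (49.4·16.1 − 20.4·23.5) / (49.4 − 20.4) = 315.94 / 29.0 = 10.894 °C ≈ 10.9 °C.

10.9 °C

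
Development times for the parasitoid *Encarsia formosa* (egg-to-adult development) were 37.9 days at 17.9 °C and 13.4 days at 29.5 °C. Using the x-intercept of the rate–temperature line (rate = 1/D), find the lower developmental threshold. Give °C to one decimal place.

Linear rate model ⇒ the product D·(T − T_b) is constant across temperatures.
37.9·(17.9 − T_b) = 13.4·(29.5 − T_b)
T_b = (37.9·17.9 − 13.4·29.5) / (37.9 − 13.4) = 283.11 / 24.5 = 11.556 °C ≈ 11.6 °C.

11.6 °C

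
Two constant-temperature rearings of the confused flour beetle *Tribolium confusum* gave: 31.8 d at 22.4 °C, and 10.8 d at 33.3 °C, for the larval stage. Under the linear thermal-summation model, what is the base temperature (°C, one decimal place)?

Equal thermal constants: D₁(T₁ − T_b) = D₂(T₂ − T_b).
31.8·(22.4 − T_b) = 10.8·(33.3 − T_b)
T_b = (31.8·22.4 − 10.8·33.3) / (31.8 − 10.8) = 352.68 / 21.0 = 16.794 °C ≈ 16.8 °C.

16.8 °C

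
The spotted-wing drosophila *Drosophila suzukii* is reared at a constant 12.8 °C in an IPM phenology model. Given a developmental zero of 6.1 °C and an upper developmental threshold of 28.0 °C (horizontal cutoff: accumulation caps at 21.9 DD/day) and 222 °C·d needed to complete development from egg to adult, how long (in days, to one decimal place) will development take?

33.1 days

Daily accumulation = 12.8 − 6.1 = 6.7 DD/day.
Duration = 222 / 6.7 = 33.134 ≈ 33.1 days.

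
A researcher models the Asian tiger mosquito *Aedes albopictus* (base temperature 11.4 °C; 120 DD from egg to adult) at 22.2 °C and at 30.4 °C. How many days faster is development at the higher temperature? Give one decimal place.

4.8 days

At 22.2 °C: 120 / (22.2 − 11.4) = 120 / 10.8 = 11.111 d.
At 30.4 °C: 120 / (30.4 − 11.4) = 120 / 19.0 = 6.316 d.
Difference = |11.111 − 6.316| = 4.795 ≈ 4.8 days.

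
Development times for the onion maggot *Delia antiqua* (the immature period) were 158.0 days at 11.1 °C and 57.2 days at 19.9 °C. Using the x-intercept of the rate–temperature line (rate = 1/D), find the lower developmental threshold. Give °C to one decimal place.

Linear rate model ⇒ the product D·(T − T_b) is constant across temperatures.
158.0·(11.1 − T_b) = 57.2·(19.9 − T_b)
T_b = (158.0·11.1 − 57.2·19.9) / (158.0 − 57.2) = 615.52 / 100.8 = 6.106 °C ≈ 6.1 °C.

6.1 °C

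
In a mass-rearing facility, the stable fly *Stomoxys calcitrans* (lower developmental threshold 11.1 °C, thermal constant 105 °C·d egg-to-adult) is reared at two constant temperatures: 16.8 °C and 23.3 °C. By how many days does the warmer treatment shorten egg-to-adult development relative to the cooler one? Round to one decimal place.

9.8 days

At 16.8 °C: 105 / (16.8 − 11.1) = 105 / 5.7 = 18.421 d.
At 23.3 °C: 105 / (23.3 − 11.1) = 105 / 12.2 = 8.607 d.
Difference = |18.421 − 8.607| = 9.814 ≈ 9.8 days.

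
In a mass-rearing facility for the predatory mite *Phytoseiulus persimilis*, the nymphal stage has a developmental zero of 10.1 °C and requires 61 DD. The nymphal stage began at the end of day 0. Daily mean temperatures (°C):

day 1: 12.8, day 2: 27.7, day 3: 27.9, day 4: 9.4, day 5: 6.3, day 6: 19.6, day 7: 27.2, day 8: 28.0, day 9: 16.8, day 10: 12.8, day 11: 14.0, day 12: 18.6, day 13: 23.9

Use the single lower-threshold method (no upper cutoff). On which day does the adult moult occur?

Daily DD above 10.1 °C: 2.7, 17.6, 17.8, 0.0, 0.0, 9.5, 17.1, 17.9, 6.7, 2.7, 3.9, 8.5, 13.8.
Cumulative: 2.7, 20.3, 38.1, 38.1, 38.1, 47.6, 64.7, 82.6, 89.3, 92.0, 95.9, 104.4, 118.2.
The total first reaches 61 DD on day 7.

day 7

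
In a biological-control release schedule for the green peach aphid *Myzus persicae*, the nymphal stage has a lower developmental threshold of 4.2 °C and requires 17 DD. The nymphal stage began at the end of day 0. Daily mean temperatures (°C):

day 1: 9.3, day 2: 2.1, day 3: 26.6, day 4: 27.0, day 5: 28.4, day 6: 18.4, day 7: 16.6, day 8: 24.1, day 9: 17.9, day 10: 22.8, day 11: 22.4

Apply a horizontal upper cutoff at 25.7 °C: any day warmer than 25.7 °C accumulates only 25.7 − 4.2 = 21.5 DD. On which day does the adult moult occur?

Daily DD above 4.2 °C (capped at 21.5): 5.1, 0.0, 21.5, 21.5, 21.5, 14.2, 12.4, 19.9, 13.7, 18.6, 18.2.
Cumulative: 5.1, 5.1, 26.6, 48.1, 69.6, 83.8, 96.2, 116.1, 129.8, 148.4, 166.6.
The total first reaches 17 DD on day 3.

day 3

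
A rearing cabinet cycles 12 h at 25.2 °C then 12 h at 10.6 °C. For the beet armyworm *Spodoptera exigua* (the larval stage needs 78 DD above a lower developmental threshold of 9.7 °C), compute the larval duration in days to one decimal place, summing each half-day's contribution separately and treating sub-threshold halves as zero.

Day half: max(0, 25.2 − 9.7) × 0.5 = 15.5 × 0.5 = 7.75 DD.
Night half: max(0, 10.6 − 9.7) × 0.5 = 0.9 × 0.5 = 0.45 DD.
Per 24 h: 8.20 DD/day.
Duration = 78 / 8.20 = 9.512 ≈ 9.5 days.

9.5 days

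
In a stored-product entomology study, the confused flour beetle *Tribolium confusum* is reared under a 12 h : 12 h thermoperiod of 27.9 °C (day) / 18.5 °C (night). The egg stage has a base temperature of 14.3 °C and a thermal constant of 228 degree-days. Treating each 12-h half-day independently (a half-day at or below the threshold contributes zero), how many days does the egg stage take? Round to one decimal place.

Day half: max(0, 27.9 − 14.3) × 0.5 = 13.6 × 0.5 = 6.80 DD.
Night half: max(0, 18.5 − 14.3) × 0.5 = 4.2 × 0.5 = 2.10 DD.
Per 24 h: 8.90 DD/day.
Duration = 228 / 8.90 = 25.618 ≈ 25.6 days.

25.6 days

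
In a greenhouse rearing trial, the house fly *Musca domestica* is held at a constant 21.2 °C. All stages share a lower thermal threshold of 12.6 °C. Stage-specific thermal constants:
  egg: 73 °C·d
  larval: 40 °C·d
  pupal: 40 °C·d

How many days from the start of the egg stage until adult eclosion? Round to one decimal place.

Daily accumulation at 21.2 °C = 21.2 − 12.6 = 8.6 DD/day.
Total K = 73 + 40 + 40 = 153 DD.
Total duration = 153 / 8.6 = 17.791 ≈ 17.8 days.

17.8 days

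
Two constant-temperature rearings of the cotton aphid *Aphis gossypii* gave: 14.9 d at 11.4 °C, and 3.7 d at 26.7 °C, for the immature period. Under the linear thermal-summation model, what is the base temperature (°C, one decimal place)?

Linear rate model ⇒ the product D·(T − T_b) is constant across temperatures.
14.9·(11.4 − T_b) = 3.7·(26.7 − T_b)
T_b = (14.9·11.4 − 3.7·26.7) / (14.9 − 3.7) = 71.07 / 11.2 = 6.346 °C ≈ 6.3 °C.

6.3 °C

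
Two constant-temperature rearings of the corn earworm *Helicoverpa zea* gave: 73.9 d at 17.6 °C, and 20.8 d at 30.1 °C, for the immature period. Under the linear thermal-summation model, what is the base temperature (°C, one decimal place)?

12.7 °C

Equal thermal constants: D₁(T₁ − T_b) = D₂(T₂ − T_b).
73.9·(17.6 − T_b) = 20.8·(30.1 − T_b)
T_b = (73.9·17.6 − 20.8·30.1) / (73.9 − 20.8) = 674.56 / 53.1 = 12.704 °C ≈ 12.7 °C.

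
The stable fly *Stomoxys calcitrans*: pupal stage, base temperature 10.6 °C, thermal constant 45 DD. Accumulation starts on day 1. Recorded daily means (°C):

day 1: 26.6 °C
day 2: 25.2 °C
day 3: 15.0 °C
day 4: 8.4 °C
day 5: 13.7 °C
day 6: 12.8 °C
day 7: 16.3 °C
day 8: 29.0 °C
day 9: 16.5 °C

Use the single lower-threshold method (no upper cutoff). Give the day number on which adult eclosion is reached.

Daily DD above 10.6 °C: 16.0, 14.6, 4.4, 0.0, 3.1, 2.2, 5.7, 18.4, 5.9.
Cumulative: 16.0, 30.6, 35.0, 35.0, 38.1, 40.3, 46.0, 64.4, 70.3.
The total first reaches 45 DD on day 7.

day 7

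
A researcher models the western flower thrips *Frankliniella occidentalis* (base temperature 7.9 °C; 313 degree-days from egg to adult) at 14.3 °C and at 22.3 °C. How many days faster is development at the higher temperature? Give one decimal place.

At 14.3 °C: 313 / (14.3 − 7.9) = 313 / 6.4 = 48.906 d.
At 22.3 °C: 313 / (22.3 − 7.9) = 313 / 14.4 = 21.736 d.
Difference = |48.906 − 21.736| = 27.170 ≈ 27.2 days.

27.2 days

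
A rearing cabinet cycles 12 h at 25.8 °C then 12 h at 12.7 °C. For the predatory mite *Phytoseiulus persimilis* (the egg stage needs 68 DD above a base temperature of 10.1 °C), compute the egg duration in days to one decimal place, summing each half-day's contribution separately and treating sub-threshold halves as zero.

7.4 days

Day half: max(0, 25.8 − 10.1) × 0.5 = 15.7 × 0.5 = 7.85 DD.
Night half: max(0, 12.7 − 10.1) × 0.5 = 2.6 × 0.5 = 1.30 DD.
Per 24 h: 9.15 DD/day.
Duration = 68 / 9.15 = 7.432 ≈ 7.4 days.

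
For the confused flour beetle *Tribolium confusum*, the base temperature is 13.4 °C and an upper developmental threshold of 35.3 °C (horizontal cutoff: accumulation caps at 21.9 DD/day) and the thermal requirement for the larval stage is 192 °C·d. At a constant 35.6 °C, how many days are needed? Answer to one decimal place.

Temperature 35.6 °C exceeds the upper threshold, so daily accumulation caps at 35.3 − 13.4 = 21.9 DD/day.
Duration = 192 / 21.9 = 8.767 ≈ 8.8 days.

8.8 days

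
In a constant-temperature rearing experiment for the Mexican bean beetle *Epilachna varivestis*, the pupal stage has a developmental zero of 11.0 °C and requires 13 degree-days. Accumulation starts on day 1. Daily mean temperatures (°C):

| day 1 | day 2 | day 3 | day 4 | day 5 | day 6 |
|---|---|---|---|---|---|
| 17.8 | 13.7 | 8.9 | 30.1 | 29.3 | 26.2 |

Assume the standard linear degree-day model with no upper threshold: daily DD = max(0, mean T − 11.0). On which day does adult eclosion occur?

day 4

Daily DD above 11.0 °C: 6.8, 2.7, 0.0, 19.1, 18.3, 15.2.
Cumulative: 6.8, 9.5, 9.5, 28.6, 46.9, 62.1.
The total first reaches 13 DD on day 4.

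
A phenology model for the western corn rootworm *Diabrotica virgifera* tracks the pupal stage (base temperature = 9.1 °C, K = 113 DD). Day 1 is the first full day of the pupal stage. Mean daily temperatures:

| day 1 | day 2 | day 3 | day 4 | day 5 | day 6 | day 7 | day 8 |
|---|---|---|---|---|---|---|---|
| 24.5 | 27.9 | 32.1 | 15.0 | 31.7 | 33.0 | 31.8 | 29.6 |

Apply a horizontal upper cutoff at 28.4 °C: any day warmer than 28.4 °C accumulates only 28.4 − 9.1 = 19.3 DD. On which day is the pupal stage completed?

Daily DD above 9.1 °C (capped at 19.3): 15.4, 18.8, 19.3, 5.9, 19.3, 19.3, 19.3, 19.3.
Cumulative: 15.4, 34.2, 53.5, 59.4, 78.7, 98.0, 117.3, 136.6.
The total first reaches 113 DD on day 7.

day 7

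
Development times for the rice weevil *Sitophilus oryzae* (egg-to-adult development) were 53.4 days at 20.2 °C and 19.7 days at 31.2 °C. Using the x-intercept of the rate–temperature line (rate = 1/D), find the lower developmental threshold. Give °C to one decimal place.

Equal thermal constants: D₁(T₁ − T_b) = D₂(T₂ − T_b).
53.4·(20.2 − T_b) = 19.7·(31.2 − T_b)
T_b = (53.4·20.2 − 19.7·31.2) / (53.4 − 19.7) = 464.04 / 33.7 = 13.770 °C ≈ 13.8 °C.

13.8 °C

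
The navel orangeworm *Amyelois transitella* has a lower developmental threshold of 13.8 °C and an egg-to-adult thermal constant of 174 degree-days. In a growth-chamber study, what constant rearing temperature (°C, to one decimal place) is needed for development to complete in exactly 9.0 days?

Required daily accumulation = 174 / 9.0 = 19.333 DD/day.
T = T_base + 19.333 = 13.8 + 19.333 = 33.133 ≈ 33.1 °C.

33.1 °C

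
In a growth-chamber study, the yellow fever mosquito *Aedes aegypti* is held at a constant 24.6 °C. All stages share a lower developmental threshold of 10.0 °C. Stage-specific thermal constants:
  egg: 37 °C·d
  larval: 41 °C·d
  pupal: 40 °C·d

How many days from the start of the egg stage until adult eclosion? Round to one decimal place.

Daily accumulation at 24.6 °C = 24.6 − 10.0 = 14.6 DD/day.
Total K = 37 + 41 + 40 = 118 DD.
Total duration = 118 / 14.6 = 8.082 ≈ 8.1 days.

8.1 days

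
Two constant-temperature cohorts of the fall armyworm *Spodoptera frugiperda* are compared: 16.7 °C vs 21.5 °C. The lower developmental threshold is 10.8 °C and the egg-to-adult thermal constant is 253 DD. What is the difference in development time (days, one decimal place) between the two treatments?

19.2 days

At 16.7 °C: 253 / (16.7 − 10.8) = 253 / 5.9 = 42.881 d.
At 21.5 °C: 253 / (21.5 − 10.8) = 253 / 10.7 = 23.645 d.
Difference = |42.881 − 23.645| = 19.236 ≈ 19.2 days.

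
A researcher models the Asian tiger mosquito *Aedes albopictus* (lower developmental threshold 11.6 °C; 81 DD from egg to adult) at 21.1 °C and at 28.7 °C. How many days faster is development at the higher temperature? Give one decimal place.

3.8 days

At 21.1 °C: 81 / (21.1 − 11.6) = 81 / 9.5 = 8.526 d.
At 28.7 °C: 81 / (28.7 − 11.6) = 81 / 17.1 = 4.737 d.
Difference = |8.526 − 4.737| = 3.789 ≈ 3.8 days.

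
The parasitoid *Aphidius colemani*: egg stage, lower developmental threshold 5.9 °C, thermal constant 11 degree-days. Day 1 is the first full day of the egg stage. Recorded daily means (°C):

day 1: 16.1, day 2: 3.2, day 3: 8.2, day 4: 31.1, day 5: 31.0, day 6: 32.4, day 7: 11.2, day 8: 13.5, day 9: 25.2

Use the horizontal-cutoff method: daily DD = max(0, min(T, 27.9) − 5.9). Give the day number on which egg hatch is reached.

day 3

Daily DD above 5.9 °C (capped at 22.0): 10.2, 0.0, 2.3, 22.0, 22.0, 22.0, 5.3, 7.6, 19.3.
Cumulative: 10.2, 10.2, 12.5, 34.5, 56.5, 78.5, 83.8, 91.4, 110.7.
The total first reaches 11 DD on day 3.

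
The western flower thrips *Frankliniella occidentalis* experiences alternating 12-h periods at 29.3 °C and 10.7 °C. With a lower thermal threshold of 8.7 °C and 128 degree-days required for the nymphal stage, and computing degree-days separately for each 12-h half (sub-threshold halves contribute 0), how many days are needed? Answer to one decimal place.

11.3 days

Day half: max(0, 29.3 − 8.7) × 0.5 = 20.6 × 0.5 = 10.30 DD.
Night half: max(0, 10.7 − 8.7) × 0.5 = 2.0 × 0.5 = 1.00 DD.
Per 24 h: 11.30 DD/day.
Duration = 128 / 11.30 = 11.327 ≈ 11.3 days.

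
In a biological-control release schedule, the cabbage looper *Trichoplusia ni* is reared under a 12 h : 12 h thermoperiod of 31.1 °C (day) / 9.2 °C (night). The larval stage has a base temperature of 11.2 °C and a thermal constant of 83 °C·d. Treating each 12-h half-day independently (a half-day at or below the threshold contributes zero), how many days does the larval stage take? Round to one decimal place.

Day half: max(0, 31.1 − 11.2) × 0.5 = 19.9 × 0.5 = 9.95 DD.
Night half: max(0, 9.2 − 11.2) × 0.5 = 0.0 × 0.5 = 0.00 DD.
Per 24 h: 9.95 DD/day.
Duration = 83 / 9.95 = 8.342 ≈ 8.3 days.

8.3 days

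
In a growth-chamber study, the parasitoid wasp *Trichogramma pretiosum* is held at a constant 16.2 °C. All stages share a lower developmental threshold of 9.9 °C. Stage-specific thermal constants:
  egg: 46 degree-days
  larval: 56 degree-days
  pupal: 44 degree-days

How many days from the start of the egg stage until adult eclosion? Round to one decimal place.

23.2 days

Daily accumulation at 16.2 °C = 16.2 − 9.9 = 6.3 DD/day.
Total K = 46 + 56 + 44 = 146 DD.
Total duration = 146 / 6.3 = 23.175 ≈ 23.2 days.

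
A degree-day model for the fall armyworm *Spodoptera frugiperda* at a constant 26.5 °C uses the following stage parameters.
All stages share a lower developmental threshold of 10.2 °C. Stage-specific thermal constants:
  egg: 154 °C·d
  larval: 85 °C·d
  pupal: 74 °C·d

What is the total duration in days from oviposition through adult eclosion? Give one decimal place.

19.2 days

Daily accumulation at 26.5 °C = 26.5 − 10.2 = 16.3 DD/day.
Total K = 154 + 85 + 74 = 313 DD.
Total duration = 313 / 16.3 = 19.202 ≈ 19.2 days.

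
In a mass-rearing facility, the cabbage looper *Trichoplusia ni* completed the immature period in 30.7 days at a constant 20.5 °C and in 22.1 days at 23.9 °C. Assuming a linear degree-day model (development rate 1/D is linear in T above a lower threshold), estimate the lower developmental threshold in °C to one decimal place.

Under the model K = D·(T − T_b), so D₁·(T₁ − T_b) = D₂·(T₂ − T_b).
30.7·(20.5 − T_b) = 22.1·(23.9 − T_b)
T_b = (30.7·20.5 − 22.1·23.9) / (30.7 − 22.1) = 101.16 / 8.6 = 11.763 °C ≈ 11.8 °C.

11.8 °C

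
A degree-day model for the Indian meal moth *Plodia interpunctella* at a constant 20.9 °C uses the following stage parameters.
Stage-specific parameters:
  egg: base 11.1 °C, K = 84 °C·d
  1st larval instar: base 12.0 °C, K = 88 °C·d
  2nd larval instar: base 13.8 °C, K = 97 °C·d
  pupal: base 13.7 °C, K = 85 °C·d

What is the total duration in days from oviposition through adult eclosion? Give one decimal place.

43.9 days

egg: 84 / (20.9 − 11.1) = 84 / 9.8 = 8.571 d.
1st larval instar: 88 / (20.9 − 12.0) = 88 / 8.9 = 9.888 d.
2nd larval instar: 97 / (20.9 − 13.8) = 97 / 7.1 = 13.662 d.
pupal: 85 / (20.9 − 13.7) = 85 / 7.2 = 11.806 d.
Sum = 43.927 ≈ 43.9 days.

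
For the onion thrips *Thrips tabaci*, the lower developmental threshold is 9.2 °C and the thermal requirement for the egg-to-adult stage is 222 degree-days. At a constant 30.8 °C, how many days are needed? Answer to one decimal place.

Daily accumulation = 30.8 − 9.2 = 21.6 DD/day.
Duration = 222 / 21.6 = 10.278 ≈ 10.3 days.

10.3 days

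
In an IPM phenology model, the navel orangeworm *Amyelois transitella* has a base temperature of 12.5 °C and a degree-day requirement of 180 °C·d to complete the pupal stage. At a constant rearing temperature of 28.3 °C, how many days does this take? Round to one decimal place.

11.4 days

Daily accumulation = 28.3 − 12.5 = 15.8 DD/day.
Duration = 180 / 15.8 = 11.392 ≈ 11.4 days.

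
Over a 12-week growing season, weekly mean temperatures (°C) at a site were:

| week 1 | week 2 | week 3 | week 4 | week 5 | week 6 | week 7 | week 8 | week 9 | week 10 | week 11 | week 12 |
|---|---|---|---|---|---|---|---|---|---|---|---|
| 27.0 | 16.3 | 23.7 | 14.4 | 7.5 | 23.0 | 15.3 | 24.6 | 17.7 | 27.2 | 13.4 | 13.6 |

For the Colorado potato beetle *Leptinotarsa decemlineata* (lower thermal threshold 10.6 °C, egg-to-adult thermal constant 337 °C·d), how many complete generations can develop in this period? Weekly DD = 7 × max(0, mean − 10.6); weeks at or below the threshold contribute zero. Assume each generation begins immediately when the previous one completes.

2 generations

Weekly DD (7 × max(0, T̄ − 10.6)): 114.8, 39.9, 91.7, 26.6, 0.0, 86.8, 32.9, 98.0, 49.7, 116.2, 19.6, 21.0.
Season total = 697.2 DD.
Complete generations = ⌊697.2 / 337⌋ = 2.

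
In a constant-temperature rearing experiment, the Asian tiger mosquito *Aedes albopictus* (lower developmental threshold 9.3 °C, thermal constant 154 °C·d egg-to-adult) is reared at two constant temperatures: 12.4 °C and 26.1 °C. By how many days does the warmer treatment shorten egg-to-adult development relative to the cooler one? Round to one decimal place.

At 12.4 °C: 154 / (12.4 − 9.3) = 154 / 3.1 = 49.677 d.
At 26.1 °C: 154 / (26.1 − 9.3) = 154 / 16.8 = 9.167 d.
Difference = |49.677 − 9.167| = 40.511 ≈ 40.5 days.

40.5 days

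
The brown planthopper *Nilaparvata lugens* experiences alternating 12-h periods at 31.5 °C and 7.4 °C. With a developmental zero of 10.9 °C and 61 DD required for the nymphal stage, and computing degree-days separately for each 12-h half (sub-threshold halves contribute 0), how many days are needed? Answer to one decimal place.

Day half: max(0, 31.5 − 10.9) × 0.5 = 20.6 × 0.5 = 10.30 DD.
Night half: max(0, 7.4 − 10.9) × 0.5 = 0.0 × 0.5 = 0.00 DD.
Per 24 h: 10.30 DD/day.
Duration = 61 / 10.30 = 5.922 ≈ 5.9 days.

5.9 days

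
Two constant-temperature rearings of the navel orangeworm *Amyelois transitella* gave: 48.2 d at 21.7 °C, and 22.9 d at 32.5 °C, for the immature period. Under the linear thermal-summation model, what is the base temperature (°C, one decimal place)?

Linear rate model ⇒ the product D·(T − T_b) is constant across temperatures.
48.2·(21.7 − T_b) = 22.9·(32.5 − T_b)
T_b = (48.2·21.7 − 22.9·32.5) / (48.2 − 22.9) = 301.69 / 25.3 = 11.925 °C ≈ 11.9 °C.

11.9 °C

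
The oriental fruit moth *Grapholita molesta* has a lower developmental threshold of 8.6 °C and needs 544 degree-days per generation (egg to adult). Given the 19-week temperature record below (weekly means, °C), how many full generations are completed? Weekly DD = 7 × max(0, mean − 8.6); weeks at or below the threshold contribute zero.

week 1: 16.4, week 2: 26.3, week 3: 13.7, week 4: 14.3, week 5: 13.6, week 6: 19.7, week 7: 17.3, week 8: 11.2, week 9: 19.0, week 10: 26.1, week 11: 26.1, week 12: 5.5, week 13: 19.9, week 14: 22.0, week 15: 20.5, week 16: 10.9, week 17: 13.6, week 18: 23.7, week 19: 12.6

2 generations

Weekly DD (7 × max(0, T̄ − 8.6)): 54.6, 123.9, 35.7, 39.9, 35.0, 77.7, 60.9, 18.2, 72.8, 122.5, 122.5, 0.0, 79.1, 93.8, 83.3, 16.1, 35.0, 105.7, 28.0.
Season total = 1204.7 DD.
Complete generations = ⌊1204.7 / 544⌋ = 2.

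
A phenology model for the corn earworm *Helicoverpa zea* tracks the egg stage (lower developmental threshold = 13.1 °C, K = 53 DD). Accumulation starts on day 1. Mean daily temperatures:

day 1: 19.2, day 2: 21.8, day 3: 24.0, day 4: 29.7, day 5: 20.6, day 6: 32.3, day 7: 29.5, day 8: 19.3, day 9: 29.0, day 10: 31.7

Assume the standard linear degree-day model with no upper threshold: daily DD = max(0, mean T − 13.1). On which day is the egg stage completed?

Daily DD above 13.1 °C: 6.1, 8.7, 10.9, 16.6, 7.5, 19.2, 16.4, 6.2, 15.9, 18.6.
Cumulative: 6.1, 14.8, 25.7, 42.3, 49.8, 69.0, 85.4, 91.6, 107.5, 126.1.
The total first reaches 53 DD on day 6.

day 6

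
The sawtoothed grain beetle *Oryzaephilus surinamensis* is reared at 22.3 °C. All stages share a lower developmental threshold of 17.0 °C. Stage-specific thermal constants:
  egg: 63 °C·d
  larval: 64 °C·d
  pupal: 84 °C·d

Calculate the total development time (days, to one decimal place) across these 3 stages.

39.8 days

Daily accumulation at 22.3 °C = 22.3 − 17.0 = 5.3 DD/day.
Total K = 63 + 64 + 84 = 211 DD.
Total duration = 211 / 5.3 = 39.811 ≈ 39.8 days.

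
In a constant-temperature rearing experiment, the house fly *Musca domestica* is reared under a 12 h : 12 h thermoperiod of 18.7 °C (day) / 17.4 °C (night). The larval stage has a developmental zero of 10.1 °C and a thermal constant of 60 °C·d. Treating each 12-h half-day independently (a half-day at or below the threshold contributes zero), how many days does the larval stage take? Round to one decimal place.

Day half: max(0, 18.7 − 10.1) × 0.5 = 8.6 × 0.5 = 4.30 DD.
Night half: max(0, 17.4 − 10.1) × 0.5 = 7.3 × 0.5 = 3.65 DD.
Per 24 h: 7.95 DD/day.
Duration = 60 / 7.95 = 7.547 ≈ 7.5 days.

7.5 days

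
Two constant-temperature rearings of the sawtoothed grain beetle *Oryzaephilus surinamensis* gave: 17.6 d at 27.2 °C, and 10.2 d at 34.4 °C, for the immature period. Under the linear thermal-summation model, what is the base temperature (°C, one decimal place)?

Equal thermal constants: D₁(T₁ − T_b) = D₂(T₂ − T_b).
17.6·(27.2 − T_b) = 10.2·(34.4 − T_b)
T_b = (17.6·27.2 − 10.2·34.4) / (17.6 − 10.2) = 127.84 / 7.4 = 17.276 °C ≈ 17.3 °C.

17.3 °C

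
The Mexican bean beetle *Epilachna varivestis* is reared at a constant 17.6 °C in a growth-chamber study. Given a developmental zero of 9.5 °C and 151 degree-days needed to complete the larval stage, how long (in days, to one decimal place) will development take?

Daily accumulation = 17.6 − 9.5 = 8.1 DD/day.
Duration = 151 / 8.1 = 18.642 ≈ 18.6 days.

18.6 days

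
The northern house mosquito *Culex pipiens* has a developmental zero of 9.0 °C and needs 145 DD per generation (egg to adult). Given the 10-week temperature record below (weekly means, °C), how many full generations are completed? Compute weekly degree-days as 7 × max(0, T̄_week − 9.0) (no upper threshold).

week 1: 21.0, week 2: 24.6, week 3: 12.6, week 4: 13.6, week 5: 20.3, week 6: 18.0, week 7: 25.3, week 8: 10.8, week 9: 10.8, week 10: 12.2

3 generations

Weekly DD (7 × max(0, T̄ − 9.0)): 84.0, 109.2, 25.2, 32.2, 79.1, 63.0, 114.1, 12.6, 12.6, 22.4.
Season total = 554.4 DD.
Complete generations = ⌊554.4 / 145⌋ = 3.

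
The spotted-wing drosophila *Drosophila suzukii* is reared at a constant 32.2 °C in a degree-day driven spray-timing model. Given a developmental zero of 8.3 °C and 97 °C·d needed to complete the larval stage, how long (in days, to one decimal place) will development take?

Daily accumulation = 32.2 − 8.3 = 23.9 DD/day.
Duration = 97 / 23.9 = 4.059 ≈ 4.1 days.

4.1 days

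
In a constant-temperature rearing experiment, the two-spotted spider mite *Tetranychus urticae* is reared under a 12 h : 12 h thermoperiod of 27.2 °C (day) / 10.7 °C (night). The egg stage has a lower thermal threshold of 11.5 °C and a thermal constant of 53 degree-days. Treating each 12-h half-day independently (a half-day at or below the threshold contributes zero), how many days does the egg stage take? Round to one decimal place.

Day half: max(0, 27.2 − 11.5) × 0.5 = 15.7 × 0.5 = 7.85 DD.
Night half: max(0, 10.7 − 11.5) × 0.5 = 0.0 × 0.5 = 0.00 DD.
Per 24 h: 7.85 DD/day.
Duration = 53 / 7.85 = 6.752 ≈ 6.8 days.

6.8 days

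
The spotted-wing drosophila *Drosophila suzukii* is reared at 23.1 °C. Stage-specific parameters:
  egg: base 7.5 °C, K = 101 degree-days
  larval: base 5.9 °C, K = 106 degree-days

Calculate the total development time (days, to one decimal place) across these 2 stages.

egg: 101 / (23.1 − 7.5) = 101 / 15.6 = 6.474 d.
larval: 106 / (23.1 − 5.9) = 106 / 17.2 = 6.163 d.
Sum = 12.637 ≈ 12.6 days.

12.6 days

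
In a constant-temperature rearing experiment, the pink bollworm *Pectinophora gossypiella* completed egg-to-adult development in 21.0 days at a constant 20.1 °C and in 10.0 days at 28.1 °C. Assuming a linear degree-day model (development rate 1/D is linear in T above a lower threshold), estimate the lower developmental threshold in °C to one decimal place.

12.8 °C

Equal thermal constants: D₁(T₁ − T_b) = D₂(T₂ − T_b).
21.0·(20.1 − T_b) = 10.0·(28.1 − T_b)
T_b = (21.0·20.1 − 10.0·28.1) / (21.0 − 10.0) = 141.10 / 11.0 = 12.827 °C ≈ 12.8 °C.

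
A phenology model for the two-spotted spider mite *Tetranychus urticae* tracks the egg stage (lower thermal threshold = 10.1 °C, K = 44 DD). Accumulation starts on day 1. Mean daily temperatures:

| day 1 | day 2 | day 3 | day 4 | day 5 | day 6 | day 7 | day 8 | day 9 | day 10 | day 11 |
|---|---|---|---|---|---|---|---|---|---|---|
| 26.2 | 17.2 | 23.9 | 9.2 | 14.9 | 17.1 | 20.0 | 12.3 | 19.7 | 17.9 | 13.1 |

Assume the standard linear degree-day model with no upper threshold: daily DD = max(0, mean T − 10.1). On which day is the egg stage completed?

Daily DD above 10.1 °C: 16.1, 7.1, 13.8, 0.0, 4.8, 7.0, 9.9, 2.2, 9.6, 7.8, 3.0.
Cumulative: 16.1, 23.2, 37.0, 37.0, 41.8, 48.8, 58.7, 60.9, 70.5, 78.3, 81.3.
The total first reaches 44 DD on day 6.

day 6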